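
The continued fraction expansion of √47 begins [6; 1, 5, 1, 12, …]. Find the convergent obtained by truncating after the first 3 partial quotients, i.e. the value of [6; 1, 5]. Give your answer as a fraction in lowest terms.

41/6

Start with 5.
1 + 1/(5/1) = 1 + 1/5 = 6/5
6 + 1/(6/5) = 6 + 5/6 = 41/6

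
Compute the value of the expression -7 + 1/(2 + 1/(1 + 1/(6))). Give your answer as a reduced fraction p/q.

Start with 6.
1 + 1/(6/1) = 1 + 1/6 = 7/6
2 + 1/(7/6) = 2 + 6/7 = 20/7
-7 + 1/(20/7) = -7 + 7/20 = -133/20

-133/20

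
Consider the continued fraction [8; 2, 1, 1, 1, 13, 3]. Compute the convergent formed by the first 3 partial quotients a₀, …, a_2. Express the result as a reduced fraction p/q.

25/3

Starting at the tail and folding back:
Start with 1.
2 + 1/(1/1) = 2 + 1/1 = 3/1
8 + 1/(3/1) = 8 + 1/3 = 25/3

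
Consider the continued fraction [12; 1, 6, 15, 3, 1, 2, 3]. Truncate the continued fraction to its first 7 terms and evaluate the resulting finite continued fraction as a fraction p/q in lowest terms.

Compute successive convergents:
a_0 = 12: 12/1
a_1 = 1: 13/1
a_2 = 6: 90/7
a_3 = 15: 1363/106
a_4 = 3: 4179/325
a_5 = 1: 5542/431
a_6 = 2: 15263/1187

15263/1187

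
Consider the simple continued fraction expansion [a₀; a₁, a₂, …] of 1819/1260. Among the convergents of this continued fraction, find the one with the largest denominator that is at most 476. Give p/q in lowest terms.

205/142

a_0 = 1: 1/1  (≤ bound)
a_1 = 2: 3/2  (≤ bound)
a_2 = 3: 10/7  (≤ bound)
a_3 = 1: 13/9  (≤ bound)
a_4 = 14: 192/133  (≤ bound)
a_5 = 1: 205/142  (≤ bound)
a_6 = 3: 807/559  (> 476, stop)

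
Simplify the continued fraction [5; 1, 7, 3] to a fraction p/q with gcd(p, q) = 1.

a_0 = 5: 5/1
a_1 = 1: 6/1
a_2 = 7: 47/8
a_3 = 3: 147/25

147/25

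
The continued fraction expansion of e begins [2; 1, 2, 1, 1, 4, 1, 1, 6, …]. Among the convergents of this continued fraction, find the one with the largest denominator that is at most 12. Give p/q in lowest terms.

19/7

a_0 = 2: 2/1  (≤ bound)
a_1 = 1: 3/1  (≤ bound)
a_2 = 2: 8/3  (≤ bound)
a_3 = 1: 11/4  (≤ bound)
a_4 = 1: 19/7  (≤ bound)
a_5 = 4: 87/32  (> 12, stop)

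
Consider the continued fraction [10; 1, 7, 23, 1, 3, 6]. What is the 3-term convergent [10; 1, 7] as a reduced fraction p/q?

87/8

Work from the innermost term outward:
Start with 7.
1 + 1/(7/1) = 1 + 1/7 = 8/7
10 + 1/(8/7) = 10 + 7/8 = 87/8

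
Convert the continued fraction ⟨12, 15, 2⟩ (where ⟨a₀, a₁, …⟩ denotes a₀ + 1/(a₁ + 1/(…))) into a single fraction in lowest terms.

374/31

Starting at the tail and folding back:
Start with 2.
15 + 1/(2/1) = 15 + 1/2 = 31/2
12 + 1/(31/2) = 12 + 2/31 = 374/31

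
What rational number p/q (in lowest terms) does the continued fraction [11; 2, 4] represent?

103/9

a_0 = 11: 11/1
a_1 = 2: 23/2
a_2 = 4: 103/9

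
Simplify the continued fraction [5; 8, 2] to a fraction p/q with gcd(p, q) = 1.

Start with 2.
8 + 1/(2/1) = 8 + 1/2 = 17/2
5 + 1/(17/2) = 5 + 2/17 = 87/17

87/17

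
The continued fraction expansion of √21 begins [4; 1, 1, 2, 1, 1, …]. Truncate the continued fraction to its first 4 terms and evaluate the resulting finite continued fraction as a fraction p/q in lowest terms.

Build up convergents one term at a time:
a_0 = 4: 4/1
a_1 = 1: 5/1
a_2 = 1: 9/2
a_3 = 2: 23/5

23/5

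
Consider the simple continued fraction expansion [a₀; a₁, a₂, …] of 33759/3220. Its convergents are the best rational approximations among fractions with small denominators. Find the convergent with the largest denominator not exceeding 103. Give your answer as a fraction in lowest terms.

List convergents until the denominator exceeds the bound:
a_0 = 10: 10/1  (≤ bound)
a_1 = 2: 21/2  (≤ bound)
a_2 = 15: 325/31  (≤ bound)
a_3 = 3: 996/95  (≤ bound)
a_4 = 1: 1321/126  (> 103, stop)

996/95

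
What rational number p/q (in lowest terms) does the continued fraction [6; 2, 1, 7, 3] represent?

457/72

Compute successive convergents:
a_0 = 6: 6/1
a_1 = 2: 13/2
a_2 = 1: 19/3
a_3 = 7: 146/23
a_4 = 3: 457/72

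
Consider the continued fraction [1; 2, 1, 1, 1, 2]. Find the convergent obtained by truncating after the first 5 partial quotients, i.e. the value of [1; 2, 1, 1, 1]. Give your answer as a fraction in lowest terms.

11/8

a_0 = 1: 1/1
a_1 = 2: 3/2
a_2 = 1: 4/3
a_3 = 1: 7/5
a_4 = 1: 11/8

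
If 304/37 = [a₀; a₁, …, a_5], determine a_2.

1

304 ÷ 37 → quotient 8, remainder 8
37 ÷ 8 → quotient 4, remainder 5
8 ÷ 5 → quotient 1, remainder 3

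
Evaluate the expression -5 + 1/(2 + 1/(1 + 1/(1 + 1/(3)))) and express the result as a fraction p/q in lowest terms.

a_0 = -5: -5/1
a_1 = 2: -9/2
a_2 = 1: -14/3
a_3 = 1: -23/5
a_4 = 3: -83/18

-83/18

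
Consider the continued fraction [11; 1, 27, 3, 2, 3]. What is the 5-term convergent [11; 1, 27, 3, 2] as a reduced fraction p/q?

Use the convergent recurrence hₖ = aₖ·hₖ₋₁ + hₖ₋₂ (and likewise for the denominators kₖ):
a_0 = 11: 11/1
a_1 = 1: 12/1
a_2 = 27: 335/28
a_3 = 3: 1017/85
a_4 = 2: 2369/198

2369/198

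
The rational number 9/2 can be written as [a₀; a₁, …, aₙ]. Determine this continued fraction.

Apply division with remainder until the remainder is 0:
9 ÷ 2 → quotient 4, remainder 1
2 ÷ 1 → quotient 2, remainder 0

[4; 2]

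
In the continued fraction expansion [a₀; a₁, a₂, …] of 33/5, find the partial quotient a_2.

1

⌊33/5⌋ = 6, remainder 3
⌊5/3⌋ = 1, remainder 2
⌊3/2⌋ = 1, remainder 1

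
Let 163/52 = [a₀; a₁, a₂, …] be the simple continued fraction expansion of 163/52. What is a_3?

⌊163/52⌋ = 3, remainder 7
⌊52/7⌋ = 7, remainder 3
⌊7/3⌋ = 2, remainder 1
⌊3/1⌋ = 3, remainder 0

3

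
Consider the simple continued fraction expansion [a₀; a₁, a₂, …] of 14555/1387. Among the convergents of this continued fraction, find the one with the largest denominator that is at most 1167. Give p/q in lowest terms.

5992/571

List convergents until the denominator exceeds the bound:
a_0 = 10: 10/1  (≤ bound)
a_1 = 2: 21/2  (≤ bound)
a_2 = 40: 850/81  (≤ bound)
a_3 = 3: 2571/245  (≤ bound)
a_4 = 2: 5992/571  (≤ bound)
a_5 = 2: 14555/1387  (> 1167, stop)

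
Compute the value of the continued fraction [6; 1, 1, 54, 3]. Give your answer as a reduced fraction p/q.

2140/329

Start with 3.
54 + 1/(3/1) = 54 + 1/3 = 163/3
1 + 1/(163/3) = 1 + 3/163 = 166/163
1 + 1/(166/163) = 1 + 163/166 = 329/166
6 + 1/(329/166) = 6 + 166/329 = 2140/329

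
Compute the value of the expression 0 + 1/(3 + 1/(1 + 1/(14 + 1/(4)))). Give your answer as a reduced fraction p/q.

Use the convergent recurrence hₖ = aₖ·hₖ₋₁ + hₖ₋₂ (and likewise for the denominators kₖ):
a_0 = 0: 0/1
a_1 = 3: 1/3
a_2 = 1: 1/4
a_3 = 14: 15/59
a_4 = 4: 61/240

61/240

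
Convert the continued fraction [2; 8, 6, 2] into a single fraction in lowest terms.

225/106

Start with 2.
6 + 1/(2/1) = 6 + 1/2 = 13/2
8 + 1/(13/2) = 8 + 2/13 = 106/13
2 + 1/(106/13) = 2 + 13/106 = 225/106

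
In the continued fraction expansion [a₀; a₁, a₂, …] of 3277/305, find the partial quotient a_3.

1

Apply division with remainder until the remainder is 0:
3277 ÷ 305 → quotient 10, remainder 227
305 ÷ 227 → quotient 1, remainder 78
227 ÷ 78 → quotient 2, remainder 71
78 ÷ 71 → quotient 1, remainder 7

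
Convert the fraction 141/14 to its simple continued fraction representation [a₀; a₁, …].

[10; 14]

141 ÷ 14 → quotient 10, remainder 1
14 ÷ 1 → quotient 14, remainder 0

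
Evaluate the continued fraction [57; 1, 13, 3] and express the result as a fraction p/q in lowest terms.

2491/43

a_0 = 57: 57/1
a_1 = 1: 58/1
a_2 = 13: 811/14
a_3 = 3: 2491/43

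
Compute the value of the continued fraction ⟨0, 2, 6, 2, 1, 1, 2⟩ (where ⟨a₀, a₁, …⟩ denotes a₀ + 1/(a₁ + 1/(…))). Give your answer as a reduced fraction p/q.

83/179

Use the convergent recurrence hₖ = aₖ·hₖ₋₁ + hₖ₋₂ (and likewise for the denominators kₖ):
a_0 = 0: 0/1
a_1 = 2: 1/2
a_2 = 6: 6/13
a_3 = 2: 13/28
a_4 = 1: 19/41
a_5 = 1: 32/69
a_6 = 2: 83/179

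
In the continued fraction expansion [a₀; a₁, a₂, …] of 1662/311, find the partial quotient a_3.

9

Run the Euclidean algorithm, recording each quotient:
1662 = 5·311 + 107, so a_0 = 5
311 = 2·107 + 97, so a_1 = 2
107 = 1·97 + 10, so a_2 = 1
97 = 9·10 + 7, so a_3 = 9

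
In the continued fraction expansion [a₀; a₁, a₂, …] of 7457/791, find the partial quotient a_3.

7457 ÷ 791 → quotient 9, remainder 338
791 ÷ 338 → quotient 2, remainder 115
338 ÷ 115 → quotient 2, remainder 108
115 ÷ 108 → quotient 1, remainder 7

1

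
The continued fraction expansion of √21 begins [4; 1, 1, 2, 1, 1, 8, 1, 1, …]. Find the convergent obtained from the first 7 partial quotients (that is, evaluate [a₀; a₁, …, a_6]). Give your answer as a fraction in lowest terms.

Use the convergent recurrence hₖ = aₖ·hₖ₋₁ + hₖ₋₂ (and likewise for the denominators kₖ):
a_0 = 4: 4/1
a_1 = 1: 5/1
a_2 = 1: 9/2
a_3 = 2: 23/5
a_4 = 1: 32/7
a_5 = 1: 55/12
a_6 = 8: 472/103

472/103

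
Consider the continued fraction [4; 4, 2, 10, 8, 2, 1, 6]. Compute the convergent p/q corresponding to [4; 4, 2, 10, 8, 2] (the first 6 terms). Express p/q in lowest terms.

Start with 2.
8 + 1/(2/1) = 8 + 1/2 = 17/2
10 + 1/(17/2) = 10 + 2/17 = 172/17
2 + 1/(172/17) = 2 + 17/172 = 361/172
4 + 1/(361/172) = 4 + 172/361 = 1616/361
4 + 1/(1616/361) = 4 + 361/1616 = 6825/1616

6825/1616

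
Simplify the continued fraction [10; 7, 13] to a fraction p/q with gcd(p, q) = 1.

933/92

Start with 13.
7 + 1/(13/1) = 7 + 1/13 = 92/13
10 + 1/(92/13) = 10 + 13/92 = 933/92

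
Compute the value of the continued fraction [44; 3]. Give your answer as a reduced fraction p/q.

Build up convergents one term at a time:
a_0 = 44: 44/1
a_1 = 3: 133/3

133/3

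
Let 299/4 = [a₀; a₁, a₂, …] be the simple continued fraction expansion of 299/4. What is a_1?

⌊299/4⌋ = 74, remainder 3
⌊4/3⌋ = 1, remainder 1

1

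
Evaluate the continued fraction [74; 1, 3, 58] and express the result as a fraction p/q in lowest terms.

17417/233

Build up convergents one term at a time:
a_0 = 74: 74/1
a_1 = 1: 75/1
a_2 = 3: 299/4
a_3 = 58: 17417/233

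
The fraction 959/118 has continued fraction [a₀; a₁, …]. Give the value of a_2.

Apply division with remainder until the remainder is 0:
⌊959/118⌋ = 8, remainder 15
⌊118/15⌋ = 7, remainder 13
⌊15/13⌋ = 1, remainder 2

1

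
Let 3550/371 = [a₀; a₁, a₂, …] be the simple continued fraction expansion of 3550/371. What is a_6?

2

⌊3550/371⌋ = 9, remainder 211
⌊371/211⌋ = 1, remainder 160
⌊211/160⌋ = 1, remainder 51
⌊160/51⌋ = 3, remainder 7
⌊51/7⌋ = 7, remainder 2
⌊7/2⌋ = 3, remainder 1
⌊2/1⌋ = 2, remainder 0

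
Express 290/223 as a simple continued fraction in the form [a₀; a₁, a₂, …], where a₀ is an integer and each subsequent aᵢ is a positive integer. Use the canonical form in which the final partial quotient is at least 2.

⌊290/223⌋ = 1, remainder 67
⌊223/67⌋ = 3, remainder 22
⌊67/22⌋ = 3, remainder 1
⌊22/1⌋ = 22, remainder 0

[1; 3, 3, 22]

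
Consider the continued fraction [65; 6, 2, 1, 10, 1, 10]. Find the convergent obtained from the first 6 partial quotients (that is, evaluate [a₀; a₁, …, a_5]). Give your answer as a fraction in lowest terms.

14465/222

a_0 = 65: 65/1
a_1 = 6: 391/6
a_2 = 2: 847/13
a_3 = 1: 1238/19
a_4 = 10: 13227/203
a_5 = 1: 14465/222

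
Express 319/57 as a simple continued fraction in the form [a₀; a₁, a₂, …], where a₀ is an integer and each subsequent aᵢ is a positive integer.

[5; 1, 1, 2, 11]

319 = 5·57 + 34, so a_0 = 5
57 = 1·34 + 23, so a_1 = 1
34 = 1·23 + 11, so a_2 = 1
23 = 2·11 + 1, so a_3 = 2
11 = 11·1 + 0, so a_4 = 11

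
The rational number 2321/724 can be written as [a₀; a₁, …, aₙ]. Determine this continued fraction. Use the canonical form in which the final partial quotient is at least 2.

[3; 4, 1, 6, 10, 2]

Repeatedly divide and take the remainder:
⌊2321/724⌋ = 3, remainder 149
⌊724/149⌋ = 4, remainder 128
⌊149/128⌋ = 1, remainder 21
⌊128/21⌋ = 6, remainder 2
⌊21/2⌋ = 10, remainder 1
⌊2/1⌋ = 2, remainder 0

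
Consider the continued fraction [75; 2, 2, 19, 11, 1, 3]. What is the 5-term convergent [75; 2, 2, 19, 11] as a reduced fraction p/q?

80831/1072

a_0 = 75: 75/1
a_1 = 2: 151/2
a_2 = 2: 377/5
a_3 = 19: 7314/97
a_4 = 11: 80831/1072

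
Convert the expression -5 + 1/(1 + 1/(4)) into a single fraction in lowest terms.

Start with 4.
1 + 1/(4/1) = 1 + 1/4 = 5/4
-5 + 1/(5/4) = -5 + 4/5 = -21/5

-21/5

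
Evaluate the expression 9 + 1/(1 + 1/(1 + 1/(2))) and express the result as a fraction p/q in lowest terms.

48/5

Work from the innermost term outward:
Start with 2.
1 + 1/(2/1) = 1 + 1/2 = 3/2
1 + 1/(3/2) = 1 + 2/3 = 5/3
9 + 1/(5/3) = 9 + 3/5 = 48/5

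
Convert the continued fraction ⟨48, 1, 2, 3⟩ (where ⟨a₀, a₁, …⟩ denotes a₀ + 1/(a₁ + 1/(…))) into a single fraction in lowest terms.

Use the convergent recurrence hₖ = aₖ·hₖ₋₁ + hₖ₋₂ (and likewise for the denominators kₖ):
a_0 = 48: 48/1
a_1 = 1: 49/1
a_2 = 2: 146/3
a_3 = 3: 487/10

487/10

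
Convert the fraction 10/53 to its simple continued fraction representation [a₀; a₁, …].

10 = 0·53 + 10, so a_0 = 0
53 = 5·10 + 3, so a_1 = 5
10 = 3·3 + 1, so a_2 = 3
3 = 3·1 + 0, so a_3 = 3

[0; 5, 3, 3]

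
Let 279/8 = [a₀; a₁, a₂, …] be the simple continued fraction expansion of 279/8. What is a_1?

1

279 = 34·8 + 7, so a_0 = 34
8 = 1·7 + 1, so a_1 = 1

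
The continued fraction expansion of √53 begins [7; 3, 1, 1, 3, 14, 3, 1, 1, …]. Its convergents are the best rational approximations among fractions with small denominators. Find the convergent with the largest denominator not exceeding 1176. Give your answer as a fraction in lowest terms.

7979/1096

a_0 = 7: 7/1  (≤ bound)
a_1 = 3: 22/3  (≤ bound)
a_2 = 1: 29/4  (≤ bound)
a_3 = 1: 51/7  (≤ bound)
a_4 = 3: 182/25  (≤ bound)
a_5 = 14: 2599/357  (≤ bound)
a_6 = 3: 7979/1096  (≤ bound)
a_7 = 1: 10578/1453  (> 1176, stop)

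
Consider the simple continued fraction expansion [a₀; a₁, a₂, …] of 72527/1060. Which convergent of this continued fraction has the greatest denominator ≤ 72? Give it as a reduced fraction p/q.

List convergents until the denominator exceeds the bound:
a_0 = 68: 68/1  (≤ bound)
a_1 = 2: 137/2  (≤ bound)
a_2 = 2: 342/5  (≤ bound)
a_3 = 1: 479/7  (≤ bound)
a_4 = 2: 1300/19  (≤ bound)
a_5 = 3: 4379/64  (≤ bound)
a_6 = 1: 5679/83  (> 72, stop)

4379/64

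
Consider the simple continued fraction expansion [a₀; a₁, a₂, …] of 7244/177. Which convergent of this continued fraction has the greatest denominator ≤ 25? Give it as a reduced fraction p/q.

573/14

a_0 = 40: 40/1  (≤ bound)
a_1 = 1: 41/1  (≤ bound)
a_2 = 12: 532/13  (≤ bound)
a_3 = 1: 573/14  (≤ bound)
a_4 = 1: 1105/27  (> 25, stop)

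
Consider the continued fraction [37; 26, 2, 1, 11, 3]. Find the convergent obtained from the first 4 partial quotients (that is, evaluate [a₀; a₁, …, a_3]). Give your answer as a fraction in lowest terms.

2926/79

a_0 = 37: 37/1
a_1 = 26: 963/26
a_2 = 2: 1963/53
a_3 = 1: 2926/79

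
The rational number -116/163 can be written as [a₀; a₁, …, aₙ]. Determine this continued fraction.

[-1; 3, 2, 7, 3]

Apply division with remainder until the remainder is 0:
-116 = -1·163 + 47, so a_0 = -1
163 = 3·47 + 22, so a_1 = 3
47 = 2·22 + 3, so a_2 = 2
22 = 7·3 + 1, so a_3 = 7
3 = 3·1 + 0, so a_4 = 3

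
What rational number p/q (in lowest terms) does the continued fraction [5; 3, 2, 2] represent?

90/17

Start with 2.
2 + 1/(2/1) = 2 + 1/2 = 5/2
3 + 1/(5/2) = 3 + 2/5 = 17/5
5 + 1/(17/5) = 5 + 5/17 = 90/17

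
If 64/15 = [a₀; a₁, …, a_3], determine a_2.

1

64 ÷ 15 → quotient 4, remainder 4
15 ÷ 4 → quotient 3, remainder 3
4 ÷ 3 → quotient 1, remainder 1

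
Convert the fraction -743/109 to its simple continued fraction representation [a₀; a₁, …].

-743 ÷ 109 → quotient -7, remainder 20
109 ÷ 20 → quotient 5, remainder 9
20 ÷ 9 → quotient 2, remainder 2
9 ÷ 2 → quotient 4, remainder 1
2 ÷ 1 → quotient 2, remainder 0

[-7; 5, 2, 4, 2]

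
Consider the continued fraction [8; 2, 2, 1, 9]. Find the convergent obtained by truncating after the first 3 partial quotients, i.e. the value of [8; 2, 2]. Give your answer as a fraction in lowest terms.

Start with 2.
2 + 1/(2/1) = 2 + 1/2 = 5/2
8 + 1/(5/2) = 8 + 2/5 = 42/5

42/5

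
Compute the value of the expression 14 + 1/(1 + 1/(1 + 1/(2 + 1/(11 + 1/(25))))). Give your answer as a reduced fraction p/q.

20873/1430

a_0 = 14: 14/1
a_1 = 1: 15/1
a_2 = 1: 29/2
a_3 = 2: 73/5
a_4 = 11: 832/57
a_5 = 25: 20873/1430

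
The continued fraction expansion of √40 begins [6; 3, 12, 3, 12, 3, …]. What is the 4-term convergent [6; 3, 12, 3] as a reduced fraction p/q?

721/114

a_0 = 6: 6/1
a_1 = 3: 19/3
a_2 = 12: 234/37
a_3 = 3: 721/114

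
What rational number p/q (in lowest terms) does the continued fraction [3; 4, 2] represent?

29/9

Collapse the nested fraction from the inside out:
Start with 2.
4 + 1/(2/1) = 4 + 1/2 = 9/2
3 + 1/(9/2) = 3 + 2/9 = 29/9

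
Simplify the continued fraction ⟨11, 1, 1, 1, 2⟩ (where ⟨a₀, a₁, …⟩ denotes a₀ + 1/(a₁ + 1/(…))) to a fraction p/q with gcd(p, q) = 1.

93/8

a_0 = 11: 11/1
a_1 = 1: 12/1
a_2 = 1: 23/2
a_3 = 1: 35/3
a_4 = 2: 93/8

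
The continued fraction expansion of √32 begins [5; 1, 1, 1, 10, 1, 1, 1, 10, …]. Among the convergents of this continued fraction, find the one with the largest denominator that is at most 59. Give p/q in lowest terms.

a_0 = 5: 5/1  (≤ bound)
a_1 = 1: 6/1  (≤ bound)
a_2 = 1: 11/2  (≤ bound)
a_3 = 1: 17/3  (≤ bound)
a_4 = 10: 181/32  (≤ bound)
a_5 = 1: 198/35  (≤ bound)
a_6 = 1: 379/67  (> 59, stop)

198/35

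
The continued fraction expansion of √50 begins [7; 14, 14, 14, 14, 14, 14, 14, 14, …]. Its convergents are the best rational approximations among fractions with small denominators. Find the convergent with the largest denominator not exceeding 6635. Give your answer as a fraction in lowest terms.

19601/2772

a_0 = 7: 7/1  (≤ bound)
a_1 = 14: 99/14  (≤ bound)
a_2 = 14: 1393/197  (≤ bound)
a_3 = 14: 19601/2772  (≤ bound)
a_4 = 14: 275807/39005  (> 6635, stop)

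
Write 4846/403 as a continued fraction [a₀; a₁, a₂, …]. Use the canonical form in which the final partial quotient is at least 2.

4846 ÷ 403 → quotient 12, remainder 10
403 ÷ 10 → quotient 40, remainder 3
10 ÷ 3 → quotient 3, remainder 1
3 ÷ 1 → quotient 3, remainder 0

[12; 40, 3, 3]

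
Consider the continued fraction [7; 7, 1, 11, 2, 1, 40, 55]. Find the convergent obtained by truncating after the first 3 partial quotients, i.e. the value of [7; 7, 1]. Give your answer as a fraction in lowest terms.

57/8

Compute successive convergents:
a_0 = 7: 7/1
a_1 = 7: 50/7
a_2 = 1: 57/8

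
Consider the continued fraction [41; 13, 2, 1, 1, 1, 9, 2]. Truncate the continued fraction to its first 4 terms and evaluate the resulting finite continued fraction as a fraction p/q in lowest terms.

1643/40

Compute successive convergents:
a_0 = 41: 41/1
a_1 = 13: 534/13
a_2 = 2: 1109/27
a_3 = 1: 1643/40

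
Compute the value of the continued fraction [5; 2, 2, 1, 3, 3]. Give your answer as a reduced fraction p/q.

461/85

Build up convergents one term at a time:
a_0 = 5: 5/1
a_1 = 2: 11/2
a_2 = 2: 27/5
a_3 = 1: 38/7
a_4 = 3: 141/26
a_5 = 3: 461/85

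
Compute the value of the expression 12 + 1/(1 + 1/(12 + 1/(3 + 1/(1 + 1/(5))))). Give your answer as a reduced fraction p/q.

3942/305

Build up convergents one term at a time:
a_0 = 12: 12/1
a_1 = 1: 13/1
a_2 = 12: 168/13
a_3 = 3: 517/40
a_4 = 1: 685/53
a_5 = 5: 3942/305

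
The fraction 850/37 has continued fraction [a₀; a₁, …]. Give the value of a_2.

⌊850/37⌋ = 22, remainder 36
⌊37/36⌋ = 1, remainder 1
⌊36/1⌋ = 36, remainder 0

36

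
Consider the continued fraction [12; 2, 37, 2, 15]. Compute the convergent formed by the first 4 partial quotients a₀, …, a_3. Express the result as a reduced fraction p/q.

1899/152

a_0 = 12: 12/1
a_1 = 2: 25/2
a_2 = 37: 937/75
a_3 = 2: 1899/152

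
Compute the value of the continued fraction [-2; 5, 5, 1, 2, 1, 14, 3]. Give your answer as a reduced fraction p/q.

-9722/5381

Start with 3.
14 + 1/(3/1) = 14 + 1/3 = 43/3
1 + 1/(43/3) = 1 + 3/43 = 46/43
2 + 1/(46/43) = 2 + 43/46 = 135/46
1 + 1/(135/46) = 1 + 46/135 = 181/135
5 + 1/(181/135) = 5 + 135/181 = 1040/181
5 + 1/(1040/181) = 5 + 181/1040 = 5381/1040
-2 + 1/(5381/1040) = -2 + 1040/5381 = -9722/5381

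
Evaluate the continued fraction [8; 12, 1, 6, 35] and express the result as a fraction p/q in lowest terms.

a_0 = 8: 8/1
a_1 = 12: 97/12
a_2 = 1: 105/13
a_3 = 6: 727/90
a_4 = 35: 25550/3163

25550/3163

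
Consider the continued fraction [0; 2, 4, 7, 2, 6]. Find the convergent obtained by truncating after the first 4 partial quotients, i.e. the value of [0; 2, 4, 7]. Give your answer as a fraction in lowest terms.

29/65

Collapse the nested fraction from the inside out:
Start with 7.
4 + 1/(7/1) = 4 + 1/7 = 29/7
2 + 1/(29/7) = 2 + 7/29 = 65/29
0 + 1/(65/29) = 0 + 29/65 = 29/65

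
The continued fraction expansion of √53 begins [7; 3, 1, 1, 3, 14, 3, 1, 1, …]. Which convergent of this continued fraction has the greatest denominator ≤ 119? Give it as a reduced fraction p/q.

a_0 = 7: 7/1  (≤ bound)
a_1 = 3: 22/3  (≤ bound)
a_2 = 1: 29/4  (≤ bound)
a_3 = 1: 51/7  (≤ bound)
a_4 = 3: 182/25  (≤ bound)
a_5 = 14: 2599/357  (> 119, stop)

182/25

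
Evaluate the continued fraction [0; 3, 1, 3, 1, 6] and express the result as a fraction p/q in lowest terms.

34/129

a_0 = 0: 0/1
a_1 = 3: 1/3
a_2 = 1: 1/4
a_3 = 3: 4/15
a_4 = 1: 5/19
a_5 = 6: 34/129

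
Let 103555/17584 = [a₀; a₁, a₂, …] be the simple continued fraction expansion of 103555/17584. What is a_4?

3

103555 = 5·17584 + 15635, so a_0 = 5
17584 = 1·15635 + 1949, so a_1 = 1
15635 = 8·1949 + 43, so a_2 = 8
1949 = 45·43 + 14, so a_3 = 45
43 = 3·14 + 1, so a_4 = 3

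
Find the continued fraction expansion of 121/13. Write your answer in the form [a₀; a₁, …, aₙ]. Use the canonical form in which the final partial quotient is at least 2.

[9; 3, 4]

Apply division with remainder until the remainder is 0:
⌊121/13⌋ = 9, remainder 4
⌊13/4⌋ = 3, remainder 1
⌊4/1⌋ = 4, remainder 0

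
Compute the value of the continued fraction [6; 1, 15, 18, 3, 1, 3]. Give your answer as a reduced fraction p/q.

Work from the innermost term outward:
Start with 3.
1 + 1/(3/1) = 1 + 1/3 = 4/3
3 + 1/(4/3) = 3 + 3/4 = 15/4
18 + 1/(15/4) = 18 + 4/15 = 274/15
15 + 1/(274/15) = 15 + 15/274 = 4125/274
1 + 1/(4125/274) = 1 + 274/4125 = 4399/4125
6 + 1/(4399/4125) = 6 + 4125/4399 = 30519/4399

30519/4399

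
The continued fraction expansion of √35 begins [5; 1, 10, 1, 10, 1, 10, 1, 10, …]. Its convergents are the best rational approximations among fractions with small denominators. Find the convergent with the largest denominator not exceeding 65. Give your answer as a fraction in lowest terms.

71/12

a_0 = 5: 5/1  (≤ bound)
a_1 = 1: 6/1  (≤ bound)
a_2 = 10: 65/11  (≤ bound)
a_3 = 1: 71/12  (≤ bound)
a_4 = 10: 775/131  (> 65, stop)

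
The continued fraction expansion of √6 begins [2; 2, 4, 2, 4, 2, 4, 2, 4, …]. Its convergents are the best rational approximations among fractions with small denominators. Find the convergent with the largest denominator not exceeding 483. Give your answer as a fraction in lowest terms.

a_0 = 2: 2/1  (≤ bound)
a_1 = 2: 5/2  (≤ bound)
a_2 = 4: 22/9  (≤ bound)
a_3 = 2: 49/20  (≤ bound)
a_4 = 4: 218/89  (≤ bound)
a_5 = 2: 485/198  (≤ bound)
a_6 = 4: 2158/881  (> 483, stop)

485/198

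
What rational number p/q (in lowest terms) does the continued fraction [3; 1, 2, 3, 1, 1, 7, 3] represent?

2014/545

Start with 3.
7 + 1/(3/1) = 7 + 1/3 = 22/3
1 + 1/(22/3) = 1 + 3/22 = 25/22
1 + 1/(25/22) = 1 + 22/25 = 47/25
3 + 1/(47/25) = 3 + 25/47 = 166/47
2 + 1/(166/47) = 2 + 47/166 = 379/166
1 + 1/(379/166) = 1 + 166/379 = 545/379
3 + 1/(545/379) = 3 + 379/545 = 2014/545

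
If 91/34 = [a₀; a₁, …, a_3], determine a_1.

Run the Euclidean algorithm, recording each quotient:
⌊91/34⌋ = 2, remainder 23
⌊34/23⌋ = 1, remainder 11

1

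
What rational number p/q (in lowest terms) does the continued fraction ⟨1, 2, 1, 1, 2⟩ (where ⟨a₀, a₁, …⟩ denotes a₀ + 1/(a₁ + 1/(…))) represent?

18/13

a_0 = 1: 1/1
a_1 = 2: 3/2
a_2 = 1: 4/3
a_3 = 1: 7/5
a_4 = 2: 18/13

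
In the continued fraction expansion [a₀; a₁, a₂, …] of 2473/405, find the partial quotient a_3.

2

⌊2473/405⌋ = 6, remainder 43
⌊405/43⌋ = 9, remainder 18
⌊43/18⌋ = 2, remainder 7
⌊18/7⌋ = 2, remainder 4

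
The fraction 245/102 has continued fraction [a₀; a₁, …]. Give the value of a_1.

2

245 = 2·102 + 41, so a_0 = 2
102 = 2·41 + 20, so a_1 = 2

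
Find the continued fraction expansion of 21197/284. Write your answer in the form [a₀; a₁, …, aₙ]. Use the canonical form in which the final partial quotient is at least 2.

[74; 1, 1, 1, 3, 8, 3]

⌊21197/284⌋ = 74, remainder 181
⌊284/181⌋ = 1, remainder 103
⌊181/103⌋ = 1, remainder 78
⌊103/78⌋ = 1, remainder 25
⌊78/25⌋ = 3, remainder 3
⌊25/3⌋ = 8, remainder 1
⌊3/1⌋ = 3, remainder 0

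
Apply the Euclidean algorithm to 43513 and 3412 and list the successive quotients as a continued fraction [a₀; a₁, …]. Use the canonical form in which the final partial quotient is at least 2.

Run the Euclidean algorithm, recording each quotient:
43513 = 12·3412 + 2569, so a_0 = 12
3412 = 1·2569 + 843, so a_1 = 1
2569 = 3·843 + 40, so a_2 = 3
843 = 21·40 + 3, so a_3 = 21
40 = 13·3 + 1, so a_4 = 13
3 = 3·1 + 0, so a_5 = 3

[12; 1, 3, 21, 13, 3]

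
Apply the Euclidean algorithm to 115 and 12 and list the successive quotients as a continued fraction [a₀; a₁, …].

[9; 1, 1, 2, 2]

⌊115/12⌋ = 9, remainder 7
⌊12/7⌋ = 1, remainder 5
⌊7/5⌋ = 1, remainder 2
⌊5/2⌋ = 2, remainder 1
⌊2/1⌋ = 2, remainder 0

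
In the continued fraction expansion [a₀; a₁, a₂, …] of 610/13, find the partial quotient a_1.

Run the Euclidean algorithm, recording each quotient:
610 ÷ 13 → quotient 46, remainder 12
13 ÷ 12 → quotient 1, remainder 1

1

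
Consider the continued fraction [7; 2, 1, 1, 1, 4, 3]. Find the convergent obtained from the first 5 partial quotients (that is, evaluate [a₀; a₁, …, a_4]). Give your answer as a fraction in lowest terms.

Use the convergent recurrence hₖ = aₖ·hₖ₋₁ + hₖ₋₂ (and likewise for the denominators kₖ):
a_0 = 7: 7/1
a_1 = 2: 15/2
a_2 = 1: 22/3
a_3 = 1: 37/5
a_4 = 1: 59/8

59/8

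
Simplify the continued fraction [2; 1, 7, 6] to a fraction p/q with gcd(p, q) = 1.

Start with 6.
7 + 1/(6/1) = 7 + 1/6 = 43/6
1 + 1/(43/6) = 1 + 6/43 = 49/43
2 + 1/(49/43) = 2 + 43/49 = 141/49

141/49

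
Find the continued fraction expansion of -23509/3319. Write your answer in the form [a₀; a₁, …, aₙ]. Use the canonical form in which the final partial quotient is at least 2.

[-8; 1, 11, 39, 2, 3]

Repeatedly divide and take the remainder:
-23509 ÷ 3319 → quotient -8, remainder 3043
3319 ÷ 3043 → quotient 1, remainder 276
3043 ÷ 276 → quotient 11, remainder 7
276 ÷ 7 → quotient 39, remainder 3
7 ÷ 3 → quotient 2, remainder 1
3 ÷ 1 → quotient 3, remainder 0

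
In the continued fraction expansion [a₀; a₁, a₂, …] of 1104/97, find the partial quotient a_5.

⌊1104/97⌋ = 11, remainder 37
⌊97/37⌋ = 2, remainder 23
⌊37/23⌋ = 1, remainder 14
⌊23/14⌋ = 1, remainder 9
⌊14/9⌋ = 1, remainder 5
⌊9/5⌋ = 1, remainder 4

1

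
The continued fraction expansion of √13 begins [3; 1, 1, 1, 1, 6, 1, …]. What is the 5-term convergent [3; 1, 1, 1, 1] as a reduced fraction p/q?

18/5

Start with 1.
1 + 1/(1/1) = 1 + 1/1 = 2/1
1 + 1/(2/1) = 1 + 1/2 = 3/2
1 + 1/(3/2) = 1 + 2/3 = 5/3
3 + 1/(5/3) = 3 + 3/5 = 18/5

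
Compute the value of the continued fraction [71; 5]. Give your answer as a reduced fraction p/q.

Build up convergents one term at a time:
a_0 = 71: 71/1
a_1 = 5: 356/5

356/5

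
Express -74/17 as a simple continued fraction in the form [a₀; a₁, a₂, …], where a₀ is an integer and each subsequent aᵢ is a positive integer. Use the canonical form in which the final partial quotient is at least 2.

Run the Euclidean algorithm, recording each quotient:
⌊-74/17⌋ = -5, remainder 11
⌊17/11⌋ = 1, remainder 6
⌊11/6⌋ = 1, remainder 5
⌊6/5⌋ = 1, remainder 1
⌊5/1⌋ = 5, remainder 0

[-5; 1, 1, 1, 5]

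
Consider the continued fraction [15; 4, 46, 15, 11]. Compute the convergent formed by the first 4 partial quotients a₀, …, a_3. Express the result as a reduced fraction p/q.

42376/2779

Start with 15.
46 + 1/(15/1) = 46 + 1/15 = 691/15
4 + 1/(691/15) = 4 + 15/691 = 2779/691
15 + 1/(2779/691) = 15 + 691/2779 = 42376/2779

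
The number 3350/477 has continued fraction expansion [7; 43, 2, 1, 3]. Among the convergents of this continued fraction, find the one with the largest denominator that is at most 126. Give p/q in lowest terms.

a_0 = 7: 7/1  (≤ bound)
a_1 = 43: 302/43  (≤ bound)
a_2 = 2: 611/87  (≤ bound)
a_3 = 1: 913/130  (> 126, stop)

611/87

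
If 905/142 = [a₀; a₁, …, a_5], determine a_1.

2

905 = 6·142 + 53, so a_0 = 6
142 = 2·53 + 36, so a_1 = 2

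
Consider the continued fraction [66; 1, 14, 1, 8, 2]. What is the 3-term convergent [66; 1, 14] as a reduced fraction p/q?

Build up convergents one term at a time:
a_0 = 66: 66/1
a_1 = 1: 67/1
a_2 = 14: 1004/15

1004/15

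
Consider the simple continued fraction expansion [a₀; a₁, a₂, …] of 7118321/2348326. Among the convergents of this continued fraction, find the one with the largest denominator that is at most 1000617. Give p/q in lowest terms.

337461/111328

a_0 = 3: 3/1  (≤ bound)
a_1 = 32: 97/32  (≤ bound)
a_2 = 54: 5241/1729  (≤ bound)
a_3 = 3: 15820/5219  (≤ bound)
a_4 = 21: 337461/111328  (≤ bound)
a_5 = 10: 3390430/1118499  (> 1000617, stop)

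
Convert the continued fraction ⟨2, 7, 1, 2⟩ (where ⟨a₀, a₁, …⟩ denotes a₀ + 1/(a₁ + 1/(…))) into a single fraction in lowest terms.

Collapse the nested fraction from the inside out:
Start with 2.
1 + 1/(2/1) = 1 + 1/2 = 3/2
7 + 1/(3/2) = 7 + 2/3 = 23/3
2 + 1/(23/3) = 2 + 3/23 = 49/23

49/23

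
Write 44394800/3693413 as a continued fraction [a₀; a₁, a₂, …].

44394800 = 12·3693413 + 73844, so a_0 = 12
3693413 = 50·73844 + 1213, so a_1 = 50
73844 = 60·1213 + 1064, so a_2 = 60
1213 = 1·1064 + 149, so a_3 = 1
1064 = 7·149 + 21, so a_4 = 7
149 = 7·21 + 2, so a_5 = 7
21 = 10·2 + 1, so a_6 = 10
2 = 2·1 + 0, so a_7 = 2

[12; 50, 60, 1, 7, 7, 10, 2]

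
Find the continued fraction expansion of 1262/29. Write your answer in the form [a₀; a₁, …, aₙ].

1262 ÷ 29 → quotient 43, remainder 15
29 ÷ 15 → quotient 1, remainder 14
15 ÷ 14 → quotient 1, remainder 1
14 ÷ 1 → quotient 14, remainder 0

[43; 1, 1, 14]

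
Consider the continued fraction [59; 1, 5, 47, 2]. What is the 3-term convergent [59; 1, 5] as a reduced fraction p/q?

359/6

Start with 5.
1 + 1/(5/1) = 1 + 1/5 = 6/5
59 + 1/(6/5) = 59 + 5/6 = 359/6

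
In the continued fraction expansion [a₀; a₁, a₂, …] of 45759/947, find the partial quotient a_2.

7

Run the Euclidean algorithm, recording each quotient:
⌊45759/947⌋ = 48, remainder 303
⌊947/303⌋ = 3, remainder 38
⌊303/38⌋ = 7, remainder 37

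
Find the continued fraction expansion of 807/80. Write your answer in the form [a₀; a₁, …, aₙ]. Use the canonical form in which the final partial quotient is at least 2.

[10; 11, 2, 3]

⌊807/80⌋ = 10, remainder 7
⌊80/7⌋ = 11, remainder 3
⌊7/3⌋ = 2, remainder 1
⌊3/1⌋ = 3, remainder 0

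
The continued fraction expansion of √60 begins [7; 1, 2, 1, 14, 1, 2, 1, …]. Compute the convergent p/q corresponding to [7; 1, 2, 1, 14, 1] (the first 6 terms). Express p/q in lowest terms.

488/63

Use the convergent recurrence hₖ = aₖ·hₖ₋₁ + hₖ₋₂ (and likewise for the denominators kₖ):
a_0 = 7: 7/1
a_1 = 1: 8/1
a_2 = 2: 23/3
a_3 = 1: 31/4
a_4 = 14: 457/59
a_5 = 1: 488/63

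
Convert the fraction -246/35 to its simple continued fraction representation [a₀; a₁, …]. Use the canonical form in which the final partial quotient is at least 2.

[-8; 1, 34]

-246 ÷ 35 → quotient -8, remainder 34
35 ÷ 34 → quotient 1, remainder 1
34 ÷ 1 → quotient 34, remainder 0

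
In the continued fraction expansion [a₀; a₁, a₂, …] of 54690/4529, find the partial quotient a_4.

54690 ÷ 4529 → quotient 12, remainder 342
4529 ÷ 342 → quotient 13, remainder 83
342 ÷ 83 → quotient 4, remainder 10
83 ÷ 10 → quotient 8, remainder 3
10 ÷ 3 → quotient 3, remainder 1

3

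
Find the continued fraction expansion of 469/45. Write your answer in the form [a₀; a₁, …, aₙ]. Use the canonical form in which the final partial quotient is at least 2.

Run the Euclidean algorithm, recording each quotient:
469 ÷ 45 → quotient 10, remainder 19
45 ÷ 19 → quotient 2, remainder 7
19 ÷ 7 → quotient 2, remainder 5
7 ÷ 5 → quotient 1, remainder 2
5 ÷ 2 → quotient 2, remainder 1
2 ÷ 1 → quotient 2, remainder 0

[10; 2, 2, 1, 2, 2]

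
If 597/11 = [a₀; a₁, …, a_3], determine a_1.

597 ÷ 11 → quotient 54, remainder 3
11 ÷ 3 → quotient 3, remainder 2

3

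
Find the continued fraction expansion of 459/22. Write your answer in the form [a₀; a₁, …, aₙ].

[20; 1, 6, 3]

459 ÷ 22 → quotient 20, remainder 19
22 ÷ 19 → quotient 1, remainder 3
19 ÷ 3 → quotient 6, remainder 1
3 ÷ 1 → quotient 3, remainder 0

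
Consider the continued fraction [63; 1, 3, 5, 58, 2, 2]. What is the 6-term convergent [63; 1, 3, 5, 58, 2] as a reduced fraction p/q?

Build up convergents one term at a time:
a_0 = 63: 63/1
a_1 = 1: 64/1
a_2 = 3: 255/4
a_3 = 5: 1339/21
a_4 = 58: 77917/1222
a_5 = 2: 157173/2465

157173/2465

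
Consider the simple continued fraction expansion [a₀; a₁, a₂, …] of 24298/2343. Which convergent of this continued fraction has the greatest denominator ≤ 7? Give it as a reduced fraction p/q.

31/3

a_0 = 10: 10/1  (≤ bound)
a_1 = 2: 21/2  (≤ bound)
a_2 = 1: 31/3  (≤ bound)
a_3 = 2: 83/8  (> 7, stop)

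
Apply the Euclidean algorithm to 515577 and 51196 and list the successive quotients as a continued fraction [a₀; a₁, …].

[10; 14, 6, 2, 13, 2, 4, 2]

Apply division with remainder until the remainder is 0:
515577 ÷ 51196 → quotient 10, remainder 3617
51196 ÷ 3617 → quotient 14, remainder 558
3617 ÷ 558 → quotient 6, remainder 269
558 ÷ 269 → quotient 2, remainder 20
269 ÷ 20 → quotient 13, remainder 9
20 ÷ 9 → quotient 2, remainder 2
9 ÷ 2 → quotient 4, remainder 1
2 ÷ 1 → quotient 2, remainder 0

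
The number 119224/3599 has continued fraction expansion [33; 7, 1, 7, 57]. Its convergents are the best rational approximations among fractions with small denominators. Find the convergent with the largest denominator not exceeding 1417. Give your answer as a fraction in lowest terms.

a_0 = 33: 33/1  (≤ bound)
a_1 = 7: 232/7  (≤ bound)
a_2 = 1: 265/8  (≤ bound)
a_3 = 7: 2087/63  (≤ bound)
a_4 = 57: 119224/3599  (> 1417, stop)

2087/63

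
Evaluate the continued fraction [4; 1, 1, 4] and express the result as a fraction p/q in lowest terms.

41/9

Build up convergents one term at a time:
a_0 = 4: 4/1
a_1 = 1: 5/1
a_2 = 1: 9/2
a_3 = 4: 41/9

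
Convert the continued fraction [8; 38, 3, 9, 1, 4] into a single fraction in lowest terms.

Start with 4.
1 + 1/(4/1) = 1 + 1/4 = 5/4
9 + 1/(5/4) = 9 + 4/5 = 49/5
3 + 1/(49/5) = 3 + 5/49 = 152/49
38 + 1/(152/49) = 38 + 49/152 = 5825/152
8 + 1/(5825/152) = 8 + 152/5825 = 46752/5825

46752/5825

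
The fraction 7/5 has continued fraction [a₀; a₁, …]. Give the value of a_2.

2

7 = 1·5 + 2, so a_0 = 1
5 = 2·2 + 1, so a_1 = 2
2 = 2·1 + 0, so a_2 = 2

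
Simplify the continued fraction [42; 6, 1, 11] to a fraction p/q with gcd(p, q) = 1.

Work from the innermost term outward:
Start with 11.
1 + 1/(11/1) = 1 + 1/11 = 12/11
6 + 1/(12/11) = 6 + 11/12 = 83/12
42 + 1/(83/12) = 42 + 12/83 = 3498/83

3498/83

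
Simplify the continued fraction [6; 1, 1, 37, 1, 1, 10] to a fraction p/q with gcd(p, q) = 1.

Start with 10.
1 + 1/(10/1) = 1 + 1/10 = 11/10
1 + 1/(11/10) = 1 + 10/11 = 21/11
37 + 1/(21/11) = 37 + 11/21 = 788/21
1 + 1/(788/21) = 1 + 21/788 = 809/788
1 + 1/(809/788) = 1 + 788/809 = 1597/809
6 + 1/(1597/809) = 6 + 809/1597 = 10391/1597

10391/1597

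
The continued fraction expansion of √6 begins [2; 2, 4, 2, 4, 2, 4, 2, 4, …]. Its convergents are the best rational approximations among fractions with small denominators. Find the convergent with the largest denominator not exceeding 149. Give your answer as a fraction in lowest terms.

218/89

List convergents until the denominator exceeds the bound:
a_0 = 2: 2/1  (≤ bound)
a_1 = 2: 5/2  (≤ bound)
a_2 = 4: 22/9  (≤ bound)
a_3 = 2: 49/20  (≤ bound)
a_4 = 4: 218/89  (≤ bound)
a_5 = 2: 485/198  (> 149, stop)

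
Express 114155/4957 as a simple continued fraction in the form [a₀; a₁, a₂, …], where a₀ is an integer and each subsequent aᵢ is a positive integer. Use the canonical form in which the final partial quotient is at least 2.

[23; 34, 2, 2, 1, 3, 2, 2]

Repeatedly divide and take the remainder:
114155 ÷ 4957 → quotient 23, remainder 144
4957 ÷ 144 → quotient 34, remainder 61
144 ÷ 61 → quotient 2, remainder 22
61 ÷ 22 → quotient 2, remainder 17
22 ÷ 17 → quotient 1, remainder 5
17 ÷ 5 → quotient 3, remainder 2
5 ÷ 2 → quotient 2, remainder 1
2 ÷ 1 → quotient 2, remainder 0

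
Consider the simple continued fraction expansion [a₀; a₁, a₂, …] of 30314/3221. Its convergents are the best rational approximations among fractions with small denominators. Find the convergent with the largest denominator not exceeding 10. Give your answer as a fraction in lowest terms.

47/5

List convergents until the denominator exceeds the bound:
a_0 = 9: 9/1  (≤ bound)
a_1 = 2: 19/2  (≤ bound)
a_2 = 2: 47/5  (≤ bound)
a_3 = 3: 160/17  (> 10, stop)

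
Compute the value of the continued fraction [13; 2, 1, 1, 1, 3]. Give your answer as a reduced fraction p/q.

388/29

Start with 3.
1 + 1/(3/1) = 1 + 1/3 = 4/3
1 + 1/(4/3) = 1 + 3/4 = 7/4
1 + 1/(7/4) = 1 + 4/7 = 11/7
2 + 1/(11/7) = 2 + 7/11 = 29/11
13 + 1/(29/11) = 13 + 11/29 = 388/29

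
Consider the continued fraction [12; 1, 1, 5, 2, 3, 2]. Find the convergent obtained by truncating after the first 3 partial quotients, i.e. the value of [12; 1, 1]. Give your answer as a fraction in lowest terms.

25/2

a_0 = 12: 12/1
a_1 = 1: 13/1
a_2 = 1: 25/2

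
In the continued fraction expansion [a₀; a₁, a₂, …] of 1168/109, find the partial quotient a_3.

Run the Euclidean algorithm, recording each quotient:
1168 = 10·109 + 78, so a_0 = 10
109 = 1·78 + 31, so a_1 = 1
78 = 2·31 + 16, so a_2 = 2
31 = 1·16 + 15, so a_3 = 1

1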